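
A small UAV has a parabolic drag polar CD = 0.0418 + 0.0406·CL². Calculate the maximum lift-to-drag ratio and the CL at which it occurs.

For CD = CD0 + K·CL², (L/D)max occurs at CL* = √(CD0/K) and equals 1/(2√(K·CD0)).
(L/D)max = 1/(2√(0.0406 × 0.0418)) = 1/(2 × 0.0412) = 12.1
CL* = √(0.0418/0.0406) = 1.01

(L/D)max = 12.1, at CL = 1.01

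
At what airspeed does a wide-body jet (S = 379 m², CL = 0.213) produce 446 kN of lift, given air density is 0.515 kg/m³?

v = 146 m/s

L = ½ρv²S·CL ⇒ v = √(2L/(ρ·S·CL))
v = √(2 × 4.46×10^5 / (0.515 × 379 × 0.213)) = √21460 = 146 m/s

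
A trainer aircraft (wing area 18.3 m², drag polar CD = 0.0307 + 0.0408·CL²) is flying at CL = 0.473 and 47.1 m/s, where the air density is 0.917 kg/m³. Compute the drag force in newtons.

D = 741 N

CD = 0.0307 + 0.0408 × 0.473² = 0.03983
D = ½ρv²S·CD = ½ × 0.917 × 47.1² × 18.3 × 0.03983 = 741 N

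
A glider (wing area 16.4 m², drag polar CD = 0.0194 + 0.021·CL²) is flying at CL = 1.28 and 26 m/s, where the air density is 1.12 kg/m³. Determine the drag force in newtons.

D = 334 N

CD = 0.0194 + 0.021 × 1.28² = 0.05381
D = ½ρv²S·CD = ½ × 1.12 × 26² × 16.4 × 0.05381 = 334 N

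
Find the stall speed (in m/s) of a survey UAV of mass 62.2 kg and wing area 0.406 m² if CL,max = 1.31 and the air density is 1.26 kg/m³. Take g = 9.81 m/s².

At stall, lift equals weight: L = W = m·g = 62.2 × 9.81 = 610.2 N.
From L = ½ρV²S·CL,max = W: V_stall = √(2W/(ρSCL,max)) = √(2·610.2/(1.26·0.406·1.31))
V_stall = √1821 = 42.7 m/s

V_stall = 42.7 m/s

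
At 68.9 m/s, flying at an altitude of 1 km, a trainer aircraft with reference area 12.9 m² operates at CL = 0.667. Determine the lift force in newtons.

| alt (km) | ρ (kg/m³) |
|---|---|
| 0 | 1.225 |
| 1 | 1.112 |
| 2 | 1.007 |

L = 22700 N

At 1 km, from the table: ρ = 1.112 kg/m³.
L = ½ρv²S·CL = ½ × 1.112 × 68.9² × 12.9 × 0.667 = 22700 N ≈ 22.7 kN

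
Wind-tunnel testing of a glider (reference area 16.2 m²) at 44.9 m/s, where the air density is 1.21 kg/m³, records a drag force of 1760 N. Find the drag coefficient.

From D = ½ρv²S·CD, rearranging gives CD = 2D/(ρv²S).
CD = 2 × 1760 / (1.21 × 44.9² × 16.2) = 0.0891

CD = 0.0891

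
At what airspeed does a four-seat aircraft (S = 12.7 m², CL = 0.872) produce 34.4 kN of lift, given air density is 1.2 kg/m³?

v = 72 m/s

L = ½ρv²S·CL ⇒ v = √(2L/(ρ·S·CL))
v = √(2 × 34400 / (1.2 × 12.7 × 0.872)) = √5177 = 72 m/s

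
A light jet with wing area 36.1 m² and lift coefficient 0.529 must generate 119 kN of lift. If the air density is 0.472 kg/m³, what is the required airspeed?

v = 162 m/s

L = ½ρv²S·CL ⇒ v = √(2L/(ρ·S·CL))
v = √(2 × 1.19×10^5 / (0.472 × 36.1 × 0.529)) = √26400 = 162 m/s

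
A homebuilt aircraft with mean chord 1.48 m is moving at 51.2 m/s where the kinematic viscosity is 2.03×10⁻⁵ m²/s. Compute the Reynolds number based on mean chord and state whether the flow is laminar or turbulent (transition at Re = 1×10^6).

Re = 3.73×10^6 (turbulent)

Re = v·c/ν = 51.2 × 1.48 / (2.03×10⁻⁵) = 3.73×10^6
Since 3.73×10^6 > 1×10^6, the flow is turbulent.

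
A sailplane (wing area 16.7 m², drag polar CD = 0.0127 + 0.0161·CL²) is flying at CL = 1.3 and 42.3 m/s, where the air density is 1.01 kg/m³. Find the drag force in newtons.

CD = 0.0127 + 0.0161 × 1.3² = 0.03991
D = ½ρv²S·CD = ½ × 1.01 × 42.3² × 16.7 × 0.03991 = 602 N

D = 602 N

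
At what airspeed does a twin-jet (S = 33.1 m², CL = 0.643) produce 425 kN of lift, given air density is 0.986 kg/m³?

v = 201 m/s

L = ½ρv²S·CL ⇒ v = √(2L/(ρ·S·CL))
v = √(2 × 4.25×10^5 / (0.986 × 33.1 × 0.643)) = √40500 = 201 m/s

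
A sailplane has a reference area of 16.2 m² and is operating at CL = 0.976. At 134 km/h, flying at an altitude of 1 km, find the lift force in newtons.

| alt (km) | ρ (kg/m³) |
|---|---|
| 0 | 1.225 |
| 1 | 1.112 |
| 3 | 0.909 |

At 1 km, from the table: ρ = 1.112 kg/m³.
Convert speed: v = 134 km/h ÷ 3.6 = 37.22 m/s.
L = ½ρv²S·CL = ½ × 1.112 × 37.22² × 16.2 × 0.976 = 12200 N ≈ 12.2 kN

L = 12200 N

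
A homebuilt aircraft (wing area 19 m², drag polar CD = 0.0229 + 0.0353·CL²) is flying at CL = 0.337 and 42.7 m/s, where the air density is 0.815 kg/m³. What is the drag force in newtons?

CD = 0.0229 + 0.0353 × 0.337² = 0.02691
D = ½ρv²S·CD = ½ × 0.815 × 42.7² × 19 × 0.02691 = 380 N

D = 380 N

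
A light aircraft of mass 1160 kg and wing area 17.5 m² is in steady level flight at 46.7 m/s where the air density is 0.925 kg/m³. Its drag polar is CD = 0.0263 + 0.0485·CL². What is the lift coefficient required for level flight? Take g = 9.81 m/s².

CL = 0.645

Level flight ⇒ L = W = m·g = 1160 × 9.81 = 11380 N.
Dynamic pressure q = 0.5 × 0.925 × 46.7² = 1009 Pa.
Required CL = L/(qS) = 11380/(1009·17.5) = 0.6447.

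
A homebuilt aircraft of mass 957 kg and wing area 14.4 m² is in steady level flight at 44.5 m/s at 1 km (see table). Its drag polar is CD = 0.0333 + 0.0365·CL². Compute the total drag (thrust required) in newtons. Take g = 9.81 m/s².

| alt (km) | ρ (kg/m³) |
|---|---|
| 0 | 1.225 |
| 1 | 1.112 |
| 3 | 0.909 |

At 1 km, from the table: ρ = 1.112 kg/m³.
In steady level flight, lift balances weight: W = mg = 957 × 9.81 = 9388.2 N.
q = ½ρv² = ½ × 1.112 × 44.5² = 1101 Pa.
Required CL = L/(qS) = 9388.2/(1101·14.4) = 0.5921.
CD = 0.0333 + 0.0365 × 0.5921² = 0.0461.
D = q·S·CD = 1101 × 14.4 × 0.0461 = 730.9 N

D = 731 N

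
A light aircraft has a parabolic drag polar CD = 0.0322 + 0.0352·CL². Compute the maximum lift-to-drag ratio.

For CD = CD0 + K·CL², (L/D)max occurs at CL* = √(CD0/K) and equals 1/(2√(K·CD0)).
(L/D)max = 1/(2√(0.0352 × 0.0322)) = 1/(2 × 0.03367) = 14.9

(L/D)max = 14.9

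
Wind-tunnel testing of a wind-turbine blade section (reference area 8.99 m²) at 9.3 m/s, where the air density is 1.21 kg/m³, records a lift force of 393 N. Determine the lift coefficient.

CL = 0.835

From L = ½ρv²S·CL, rearranging gives CL = 2L/(ρv²S).
CL = 2 × 393 / (1.21 × 9.3² × 8.99) = 0.835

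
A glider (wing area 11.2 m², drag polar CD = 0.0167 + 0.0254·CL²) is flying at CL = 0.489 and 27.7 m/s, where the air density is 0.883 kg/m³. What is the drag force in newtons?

D = 86.4 N

CD = 0.0167 + 0.0254 × 0.489² = 0.02277
D = ½ρv²S·CD = ½ × 0.883 × 27.7² × 11.2 × 0.02277 = 86.4 N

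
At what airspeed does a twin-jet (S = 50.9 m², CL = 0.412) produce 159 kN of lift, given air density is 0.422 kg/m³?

L = ½ρv²S·CL ⇒ v = √(2L/(ρ·S·CL))
v = √(2 × 1.59×10^5 / (0.422 × 50.9 × 0.412)) = √35930 = 190 m/s

v = 190 m/s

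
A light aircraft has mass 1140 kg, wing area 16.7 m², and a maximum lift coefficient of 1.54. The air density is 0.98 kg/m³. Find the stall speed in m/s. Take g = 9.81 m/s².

V_stall = 29.8 m/s

At stall, lift equals weight: L = W = m·g = 1140 × 9.81 = 11180 N.
V_stall = √(2W/(ρ·S·CL,max)) = √(2 × 11180 / (0.98 × 16.7 × 1.54))
V_stall = √887.4 = 29.8 m/s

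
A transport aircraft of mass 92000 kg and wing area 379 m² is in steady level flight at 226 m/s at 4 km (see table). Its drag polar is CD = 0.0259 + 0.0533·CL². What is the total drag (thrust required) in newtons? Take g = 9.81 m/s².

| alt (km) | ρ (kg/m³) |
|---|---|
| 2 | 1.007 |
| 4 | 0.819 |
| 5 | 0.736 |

At 4 km, from the table: ρ = 0.819 kg/m³.
Weight W = mg = 92000 × 9.81 = 9.0252×10^5 N; in level flight L = W.
q = ½ρv² = ½ × 0.819 × 226² = 20920 Pa.
CL = W/(q·S) = 9.0252×10^5 / (20920 × 379) = 0.1139.
CD = 0.0259 + 0.0533 × 0.1139² = 0.02659.
D = q·S·CD = 20920 × 379 × 0.02659 = 2.108×10^5 N

D = 2.11×10^5 N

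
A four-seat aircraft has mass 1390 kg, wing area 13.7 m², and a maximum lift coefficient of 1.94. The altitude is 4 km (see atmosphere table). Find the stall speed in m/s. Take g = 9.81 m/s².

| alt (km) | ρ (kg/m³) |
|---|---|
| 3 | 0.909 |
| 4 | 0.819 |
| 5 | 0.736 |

At 4 km, from the table: ρ = 0.819 kg/m³.
At stall, lift equals weight: L = W = m·g = 1390 × 9.81 = 13640 N.
From L = ½ρV²S·CL,max = W: V_stall = √(2W/(ρSCL,max)) = √(2·13640/(0.819·13.7·1.94))
V_stall = √1253 = 35.4 m/s

V_stall = 35.4 m/s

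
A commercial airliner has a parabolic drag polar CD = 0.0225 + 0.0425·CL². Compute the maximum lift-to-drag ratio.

(L/D)max = 16.2

For CD = CD0 + K·CL², (L/D)max occurs at CL* = √(CD0/K) and equals 1/(2√(K·CD0)).
(L/D)max = 1/(2√(0.0425 × 0.0225)) = 1/(2 × 0.03092) = 16.2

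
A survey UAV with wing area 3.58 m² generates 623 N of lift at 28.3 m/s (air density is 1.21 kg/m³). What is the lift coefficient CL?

CL = 0.359

From L = ½ρv²S·CL, rearranging gives CL = 2L/(ρv²S).
CL = 2 × 623 / (1.21 × 28.3² × 3.58) = 0.359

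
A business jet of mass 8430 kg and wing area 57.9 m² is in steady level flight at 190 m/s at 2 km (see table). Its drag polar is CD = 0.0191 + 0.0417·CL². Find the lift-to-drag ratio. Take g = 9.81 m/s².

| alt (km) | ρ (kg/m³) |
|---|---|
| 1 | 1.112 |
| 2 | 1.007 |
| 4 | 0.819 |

L/D = 4.06

At 2 km, from the table: ρ = 1.007 kg/m³.
Level flight ⇒ L = W = m·g = 8430 × 9.81 = 82698 N.
Dynamic pressure q = 0.5 × 1.007 × 190² = 18180 Pa.
CL = W/(q·S) = 82698 / (18180 × 57.9) = 0.07858.
CD = 0.0191 + 0.0417 × 0.07858² = 0.01936.
L/D = CL/CD = 0.07858 / 0.01936 = 4.06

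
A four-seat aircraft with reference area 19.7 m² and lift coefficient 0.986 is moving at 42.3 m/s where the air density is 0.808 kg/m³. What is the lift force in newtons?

L = ½ρv²S·CL = ½ × 0.808 × 42.3² × 19.7 × 0.986 = 14000 N ≈ 14 kN

L = 14000 N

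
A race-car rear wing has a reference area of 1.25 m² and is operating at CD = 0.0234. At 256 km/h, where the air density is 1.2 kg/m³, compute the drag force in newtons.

Convert speed: v = 256 km/h ÷ 3.6 = 71.11 m/s.
Dynamic pressure q = ½ρv² = ½ × 1.2 × 71.11² = 3034 Pa.
D = q·S·CD = 3034 × 1.25 × 0.0234 = 88.7 N

D = 88.7 N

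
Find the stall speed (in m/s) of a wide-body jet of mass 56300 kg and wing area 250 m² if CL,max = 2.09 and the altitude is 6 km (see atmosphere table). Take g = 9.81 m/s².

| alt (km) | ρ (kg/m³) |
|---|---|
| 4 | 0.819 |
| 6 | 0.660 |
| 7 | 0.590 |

V_stall = 56.6 m/s

At 6 km, from the table: ρ = 0.660 kg/m³.
At stall, lift equals weight: L = W = m·g = 56300 × 9.81 = 5.523×10^5 N.
From L = ½ρV²S·CL,max = W: V_stall = √(2W/(ρSCL,max)) = √(2·5.523×10^5/(0.66·250·2.09))
V_stall = √3203 = 56.6 m/s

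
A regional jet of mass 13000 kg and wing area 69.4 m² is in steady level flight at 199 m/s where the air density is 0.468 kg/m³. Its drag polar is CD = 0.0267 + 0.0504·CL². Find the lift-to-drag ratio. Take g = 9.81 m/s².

In steady level flight, lift balances weight: W = mg = 13000 × 9.81 = 1.2753×10^5 N.
Dynamic pressure q = 0.5 × 0.468 × 199² = 9267 Pa.
CL = W/(q·S) = 1.2753×10^5 / (9267 × 69.4) = 0.1983.
CD = 0.0267 + 0.0504 × 0.1983² = 0.02868.
L/D = CL/CD = 0.1983 / 0.02868 = 6.91

L/D = 6.91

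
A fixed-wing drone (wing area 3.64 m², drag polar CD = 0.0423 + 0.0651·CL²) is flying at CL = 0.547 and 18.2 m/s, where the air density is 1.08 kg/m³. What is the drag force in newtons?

D = 40.2 N

CD = 0.0423 + 0.0651 × 0.547² = 0.06178
D = ½ρv²S·CD = ½ × 1.08 × 18.2² × 3.64 × 0.06178 = 40.2 N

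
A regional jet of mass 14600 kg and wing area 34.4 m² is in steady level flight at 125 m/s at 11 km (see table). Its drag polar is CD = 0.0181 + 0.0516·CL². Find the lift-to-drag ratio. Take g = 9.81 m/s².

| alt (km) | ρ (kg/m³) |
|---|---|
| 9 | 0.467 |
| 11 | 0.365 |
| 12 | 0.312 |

L/D = 11.4

At 11 km, from the table: ρ = 0.365 kg/m³.
In steady level flight, lift balances weight: W = mg = 14600 × 9.81 = 1.4323×10^5 N.
q = ½ρv² = ½ × 0.365 × 125² = 2852 Pa.
CL = W/(q·S) = 1.4323×10^5 / (2852 × 34.4) = 1.46.
CD = 0.0181 + 0.0516 × 1.46² = 0.1281.
L/D = CL/CD = 1.46 / 0.1281 = 11.4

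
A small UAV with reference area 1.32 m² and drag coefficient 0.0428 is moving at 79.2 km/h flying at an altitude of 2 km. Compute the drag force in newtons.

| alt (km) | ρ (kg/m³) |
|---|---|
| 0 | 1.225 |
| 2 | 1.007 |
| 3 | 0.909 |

At 2 km, from the table: ρ = 1.007 kg/m³.
Convert speed: v = 79.2 km/h ÷ 3.6 = 22 m/s.
D = ½ρv²S·CD = ½ × 1.007 × 22² × 1.32 × 0.0428 = 13.8 N

D = 13.8 N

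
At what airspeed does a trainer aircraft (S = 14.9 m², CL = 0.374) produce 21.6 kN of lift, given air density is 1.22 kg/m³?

v = 79.7 m/s

L = ½ρv²S·CL ⇒ v = √(2L/(ρ·S·CL))
v = √(2 × 21600 / (1.22 × 14.9 × 0.374)) = √6354 = 79.7 m/s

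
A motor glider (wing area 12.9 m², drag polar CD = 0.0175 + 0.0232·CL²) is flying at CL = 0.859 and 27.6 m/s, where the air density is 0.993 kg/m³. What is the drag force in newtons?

D = 169 N

CD = 0.0175 + 0.0232 × 0.859² = 0.03462
D = ½ρv²S·CD = ½ × 0.993 × 27.6² × 12.9 × 0.03462 = 169 N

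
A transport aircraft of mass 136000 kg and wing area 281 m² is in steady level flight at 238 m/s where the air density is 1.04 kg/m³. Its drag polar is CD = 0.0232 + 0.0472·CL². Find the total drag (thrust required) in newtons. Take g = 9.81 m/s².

Weight W = mg = 136000 × 9.81 = 1.3342×10^6 N; in level flight L = W.
Dynamic pressure q = 0.5 × 1.04 × 238² = 29450 Pa.
CL = 2W/(ρv²S) = 2×1.3342×10^6/(1.04×238²×281) = 0.1612.
CD = 0.0232 + 0.0472 × 0.1612² = 0.02443.
D = q·S·CD = 29450 × 281 × 0.02443 = 2.022×10^5 N

D = 2.02×10^5 N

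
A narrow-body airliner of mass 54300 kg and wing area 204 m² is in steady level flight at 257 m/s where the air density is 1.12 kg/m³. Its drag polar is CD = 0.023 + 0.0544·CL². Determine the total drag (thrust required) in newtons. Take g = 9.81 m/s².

Weight W = mg = 54300 × 9.81 = 5.3268×10^5 N; in level flight L = W.
Dynamic pressure q = 0.5 × 1.12 × 257² = 36990 Pa.
CL = W/(q·S) = 5.3268×10^5 / (36990 × 204) = 0.0706.
CD = 0.023 + 0.0544 × 0.0706² = 0.02327.
D = q·S·CD = 36990 × 204 × 0.02327 = 1.756×10^5 N

D = 1.76×10^5 N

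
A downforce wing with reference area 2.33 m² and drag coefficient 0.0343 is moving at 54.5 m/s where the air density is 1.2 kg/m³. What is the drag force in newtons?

D = 142 N

Dynamic pressure q = ½ρv² = ½ × 1.2 × 54.5² = 1782 Pa.
D = q·S·CD = 1782 × 2.33 × 0.0343 = 142 N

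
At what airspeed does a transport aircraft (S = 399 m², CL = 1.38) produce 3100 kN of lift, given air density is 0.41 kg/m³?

v = 166 m/s

L = ½ρv²S·CL ⇒ v = √(2L/(ρ·S·CL))
v = √(2 × 3.1×10^6 / (0.41 × 399 × 1.38)) = √27460 = 166 m/s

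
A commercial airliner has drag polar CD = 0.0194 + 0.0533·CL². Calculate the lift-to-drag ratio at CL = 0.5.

CD = 0.0194 + 0.0533 × 0.5² = 0.03273
L/D = CL/CD = 0.5 / 0.03273 = 15.3

L/D = 15.3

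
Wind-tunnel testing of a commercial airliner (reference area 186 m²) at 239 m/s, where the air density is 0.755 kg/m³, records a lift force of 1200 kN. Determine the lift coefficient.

CL = 0.299

From L = ½ρv²S·CL, rearranging gives CL = 2L/(ρv²S).
CL = 2 × 1.2×10^6 / (0.755 × 239² × 186) = 0.299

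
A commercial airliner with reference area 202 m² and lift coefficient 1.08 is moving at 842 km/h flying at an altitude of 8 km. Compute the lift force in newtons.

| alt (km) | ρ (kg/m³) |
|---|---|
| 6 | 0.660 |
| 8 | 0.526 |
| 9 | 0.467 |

L = 3.14×10^6 N

At 8 km, from the table: ρ = 0.526 kg/m³.
Convert speed: v = 842 km/h ÷ 3.6 = 233.9 m/s.
Dynamic pressure q = ½ρv² = ½ × 0.526 × 233.9² = 14390 Pa.
L = q·S·CL = 14390 × 202 × 1.08 = 3.14×10^6 N ≈ 3140 kN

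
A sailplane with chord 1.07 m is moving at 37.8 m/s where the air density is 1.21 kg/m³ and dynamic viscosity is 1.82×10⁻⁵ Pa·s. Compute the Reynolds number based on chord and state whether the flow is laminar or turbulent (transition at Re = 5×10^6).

Re = 2.69×10^6 (laminar)

Re = ρ·v·c/μ = 1.21 × 37.8 × 1.07 / (1.82×10⁻⁵) = 2.69×10^6
Since 2.69×10^6 < 5×10^6, the flow is laminar.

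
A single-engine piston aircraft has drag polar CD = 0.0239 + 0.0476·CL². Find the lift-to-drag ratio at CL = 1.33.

L/D = 12.3

CD = 0.0239 + 0.0476 × 1.33² = 0.1081
L/D = CL/CD = 1.33 / 0.1081 = 12.3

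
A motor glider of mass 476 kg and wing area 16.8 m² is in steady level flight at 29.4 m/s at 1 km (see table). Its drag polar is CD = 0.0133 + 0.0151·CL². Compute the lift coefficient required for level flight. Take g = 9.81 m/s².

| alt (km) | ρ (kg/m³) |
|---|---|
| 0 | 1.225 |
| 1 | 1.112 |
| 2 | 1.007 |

At 1 km, from the table: ρ = 1.112 kg/m³.
In steady level flight, lift balances weight: W = mg = 476 × 9.81 = 4669.6 N.
Dynamic pressure q = 0.5 × 1.112 × 29.4² = 480.6 Pa.
Required CL = L/(qS) = 4669.6/(480.6·16.8) = 0.5784.

CL = 0.578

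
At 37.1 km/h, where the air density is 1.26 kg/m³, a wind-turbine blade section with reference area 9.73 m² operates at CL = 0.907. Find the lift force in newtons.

L = 590 N

Convert speed: v = 37.1 km/h ÷ 3.6 = 10.31 m/s.
Dynamic pressure q = ½ρv² = ½ × 1.26 × 10.31² = 66.91 Pa.
L = q·S·CL = 66.91 × 9.73 × 0.907 = 590 N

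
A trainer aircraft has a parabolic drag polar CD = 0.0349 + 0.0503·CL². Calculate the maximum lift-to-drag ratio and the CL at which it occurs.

(L/D)max = 11.9, at CL = 0.833

For CD = CD0 + K·CL², (L/D)max occurs at CL* = √(CD0/K) and equals 1/(2√(K·CD0)).
(L/D)max = 1/(2√(0.0503 × 0.0349)) = 1/(2 × 0.0419) = 11.9
CL* = √(0.0349/0.0503) = 0.833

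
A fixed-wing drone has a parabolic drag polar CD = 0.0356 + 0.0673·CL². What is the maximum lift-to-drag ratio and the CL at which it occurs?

For CD = CD0 + K·CL², (L/D)max occurs at CL* = √(CD0/K) and equals 1/(2√(K·CD0)).
(L/D)max = 1/(2√(0.0673 × 0.0356)) = 1/(2 × 0.04895) = 10.2
CL* = √(0.0356/0.0673) = 0.727

(L/D)max = 10.2, at CL = 0.727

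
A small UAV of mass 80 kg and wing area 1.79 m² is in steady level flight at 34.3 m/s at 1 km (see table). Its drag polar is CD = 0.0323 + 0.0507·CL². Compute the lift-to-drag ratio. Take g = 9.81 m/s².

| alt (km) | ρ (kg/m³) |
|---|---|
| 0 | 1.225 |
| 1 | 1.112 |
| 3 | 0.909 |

L/D = 12.2

At 1 km, from the table: ρ = 1.112 kg/m³.
In steady level flight, lift balances weight: W = mg = 80 × 9.81 = 784.8 N.
q = ½ρv² = ½ × 1.112 × 34.3² = 654.1 Pa.
CL = W/(q·S) = 784.8 / (654.1 × 1.79) = 0.6703.
CD = 0.0323 + 0.0507 × 0.6703² = 0.05508.
L/D = CL/CD = 0.6703 / 0.05508 = 12.2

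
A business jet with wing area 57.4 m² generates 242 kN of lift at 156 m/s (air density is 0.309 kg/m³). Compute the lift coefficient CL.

From L = ½ρv²S·CL, rearranging gives CL = 2L/(ρv²S).
CL = 2 × 2.42×10^5 / (0.309 × 156² × 57.4) = 1.12

CL = 1.12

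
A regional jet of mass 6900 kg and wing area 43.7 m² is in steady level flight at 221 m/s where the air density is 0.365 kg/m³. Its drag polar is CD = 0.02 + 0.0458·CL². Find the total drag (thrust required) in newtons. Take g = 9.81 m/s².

Weight W = mg = 6900 × 9.81 = 67689 N; in level flight L = W.
Dynamic pressure q = 0.5 × 0.365 × 221² = 8913 Pa.
CL = 2W/(ρv²S) = 2×67689/(0.365×221²×43.7) = 0.1738.
CD = 0.02 + 0.0458 × 0.1738² = 0.02138.
D = q·S·CD = 8913 × 43.7 × 0.02138 = 8329 N

D = 8330 N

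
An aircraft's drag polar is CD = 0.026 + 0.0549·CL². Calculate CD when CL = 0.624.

CD = 0.0474

CD = 0.026 + 0.0549 × 0.624² = 0.026 + 0.02138 = 0.0474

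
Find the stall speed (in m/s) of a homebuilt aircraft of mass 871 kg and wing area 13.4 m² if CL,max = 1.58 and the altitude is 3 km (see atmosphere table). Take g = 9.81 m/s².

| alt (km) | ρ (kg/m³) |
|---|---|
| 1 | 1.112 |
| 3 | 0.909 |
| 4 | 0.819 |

At 3 km, from the table: ρ = 0.909 kg/m³.
Stall occurs when L = W at CL,max. W = mg = 871 × 9.81 = 8545 N.
V_stall = √(2W/(ρ·S·CL,max)) = √(2 × 8545 / (0.909 × 13.4 × 1.58))
V_stall = √888 = 29.8 m/s

V_stall = 29.8 m/s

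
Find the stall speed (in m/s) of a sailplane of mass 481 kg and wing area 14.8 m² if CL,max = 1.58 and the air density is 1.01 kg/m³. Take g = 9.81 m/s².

V_stall = 20 m/s

Stall occurs when L = W at CL,max. W = mg = 481 × 9.81 = 4719 N.
From L = ½ρV²S·CL,max = W: V_stall = √(2W/(ρSCL,max)) = √(2·4719/(1.01·14.8·1.58))
V_stall = √399.6 = 20 m/s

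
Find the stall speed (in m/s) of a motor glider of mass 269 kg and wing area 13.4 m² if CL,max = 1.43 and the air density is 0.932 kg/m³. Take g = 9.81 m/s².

Stall occurs when L = W at CL,max. W = mg = 269 × 9.81 = 2639 N.
From L = ½ρV²S·CL,max = W: V_stall = √(2W/(ρSCL,max)) = √(2·2639/(0.932·13.4·1.43))
V_stall = √295.5 = 17.2 m/s

V_stall = 17.2 m/s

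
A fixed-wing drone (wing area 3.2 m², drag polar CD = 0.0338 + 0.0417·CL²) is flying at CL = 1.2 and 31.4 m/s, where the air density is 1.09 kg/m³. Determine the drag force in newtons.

CD = 0.0338 + 0.0417 × 1.2² = 0.09385
D = ½ρv²S·CD = ½ × 1.09 × 31.4² × 3.2 × 0.09385 = 161 N

D = 161 N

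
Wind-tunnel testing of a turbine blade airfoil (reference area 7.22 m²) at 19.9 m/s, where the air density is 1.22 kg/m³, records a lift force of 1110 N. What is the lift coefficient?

From L = ½ρv²S·CL, rearranging gives CL = 2L/(ρv²S).
CL = 2 × 1110 / (1.22 × 19.9² × 7.22) = 0.636

CL = 0.636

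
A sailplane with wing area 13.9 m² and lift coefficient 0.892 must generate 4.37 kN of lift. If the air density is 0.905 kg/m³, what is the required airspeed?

L = ½ρv²S·CL ⇒ v = √(2L/(ρ·S·CL))
v = √(2 × 4370 / (0.905 × 13.9 × 0.892)) = √778.9 = 27.9 m/s

v = 27.9 m/s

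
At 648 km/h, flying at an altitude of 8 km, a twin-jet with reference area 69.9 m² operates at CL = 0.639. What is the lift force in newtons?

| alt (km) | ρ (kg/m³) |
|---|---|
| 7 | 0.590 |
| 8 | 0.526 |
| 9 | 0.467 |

L = 3.81×10^5 N

At 8 km, from the table: ρ = 0.526 kg/m³.
Convert speed: v = 648 km/h ÷ 3.6 = 180 m/s.
Dynamic pressure q = ½ρv² = ½ × 0.526 × 180² = 8521 Pa.
L = q·S·CL = 8521 × 69.9 × 0.639 = 3.81×10^5 N ≈ 381 kN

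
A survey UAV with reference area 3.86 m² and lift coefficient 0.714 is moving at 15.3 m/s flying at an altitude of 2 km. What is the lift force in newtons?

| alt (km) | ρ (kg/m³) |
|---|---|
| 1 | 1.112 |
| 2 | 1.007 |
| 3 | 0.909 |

At 2 km, from the table: ρ = 1.007 kg/m³.
L = ½ρv²S·CL = ½ × 1.007 × 15.3² × 3.86 × 0.714 = 325 N

L = 325 N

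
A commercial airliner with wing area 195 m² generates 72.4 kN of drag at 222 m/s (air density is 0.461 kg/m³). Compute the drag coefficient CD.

CD = 0.0327

From D = ½ρv²S·CD, rearranging gives CD = 2D/(ρv²S).
CD = 2 × 72400 / (0.461 × 222² × 195) = 0.0327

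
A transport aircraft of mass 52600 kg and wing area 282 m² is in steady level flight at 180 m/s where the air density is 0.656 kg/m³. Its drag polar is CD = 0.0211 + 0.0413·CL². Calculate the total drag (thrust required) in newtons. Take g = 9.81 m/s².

Weight W = mg = 52600 × 9.81 = 5.1601×10^5 N; in level flight L = W.
Dynamic pressure q = 0.5 × 0.656 × 180² = 10630 Pa.
CL = W/(q·S) = 5.1601×10^5 / (10630 × 282) = 0.1722.
CD = 0.0211 + 0.0413 × 0.1722² = 0.02232.
D = q·S·CD = 10630 × 282 × 0.02232 = 66900 N

D = 66900 N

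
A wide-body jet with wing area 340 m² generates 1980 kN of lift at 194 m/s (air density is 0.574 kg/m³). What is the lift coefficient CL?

From L = ½ρv²S·CL, rearranging gives CL = 2L/(ρv²S).
CL = 2 × 1.98×10^6 / (0.574 × 194² × 340) = 0.539

CL = 0.539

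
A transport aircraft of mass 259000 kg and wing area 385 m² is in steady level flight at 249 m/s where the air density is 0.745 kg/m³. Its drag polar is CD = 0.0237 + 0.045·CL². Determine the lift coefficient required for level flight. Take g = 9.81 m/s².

Level flight ⇒ L = W = m·g = 259000 × 9.81 = 2.5408×10^6 N.
q = ½ρv² = ½ × 0.745 × 249² = 23100 Pa.
CL = 2W/(ρv²S) = 2×2.5408×10^6/(0.745×249²×385) = 0.2857.

CL = 0.286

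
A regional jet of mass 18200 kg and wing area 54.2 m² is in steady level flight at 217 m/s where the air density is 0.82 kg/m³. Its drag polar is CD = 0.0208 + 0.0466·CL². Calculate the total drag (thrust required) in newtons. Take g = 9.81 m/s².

D = 23200 N

In steady level flight, lift balances weight: W = mg = 18200 × 9.81 = 1.7854×10^5 N.
Dynamic pressure q = 0.5 × 0.82 × 217² = 19310 Pa.
CL = 2W/(ρv²S) = 2×1.7854×10^5/(0.82×217²×54.2) = 0.1706.
CD = 0.0208 + 0.0466 × 0.1706² = 0.02216.
D = q·S·CD = 19310 × 54.2 × 0.02216 = 23180 N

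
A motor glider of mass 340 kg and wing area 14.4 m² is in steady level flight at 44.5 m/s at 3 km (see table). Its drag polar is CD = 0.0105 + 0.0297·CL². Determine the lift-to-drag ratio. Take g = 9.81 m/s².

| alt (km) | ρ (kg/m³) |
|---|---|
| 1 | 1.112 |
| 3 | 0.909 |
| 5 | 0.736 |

At 3 km, from the table: ρ = 0.909 kg/m³.
In steady level flight, lift balances weight: W = mg = 340 × 9.81 = 3335.4 N.
Dynamic pressure q = 0.5 × 0.909 × 44.5² = 900 Pa.
Required CL = L/(qS) = 3335.4/(900·14.4) = 0.2574.
CD = 0.0105 + 0.0297 × 0.2574² = 0.01247.
L/D = CL/CD = 0.2574 / 0.01247 = 20.6

L/D = 20.6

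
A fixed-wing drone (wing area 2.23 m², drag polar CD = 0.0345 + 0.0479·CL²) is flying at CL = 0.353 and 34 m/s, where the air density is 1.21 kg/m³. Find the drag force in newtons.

D = 63.1 N

CD = 0.0345 + 0.0479 × 0.353² = 0.04047
D = ½ρv²S·CD = ½ × 1.21 × 34² × 2.23 × 0.04047 = 63.1 N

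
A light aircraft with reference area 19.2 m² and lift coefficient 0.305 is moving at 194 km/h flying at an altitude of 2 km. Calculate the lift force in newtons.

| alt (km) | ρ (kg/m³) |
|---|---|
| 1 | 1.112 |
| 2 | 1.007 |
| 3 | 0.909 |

L = 8560 N

At 2 km, from the table: ρ = 1.007 kg/m³.
Convert speed: v = 194 km/h ÷ 3.6 = 53.89 m/s.
Dynamic pressure q = ½ρv² = ½ × 1.007 × 53.89² = 1462 Pa.
L = q·S·CL = 1462 × 19.2 × 0.305 = 8560 N ≈ 8.56 kN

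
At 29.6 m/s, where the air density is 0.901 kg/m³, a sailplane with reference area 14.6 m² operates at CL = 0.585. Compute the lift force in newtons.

L = ½ρv²S·CL = ½ × 0.901 × 29.6² × 14.6 × 0.585 = 3370 N

L = 3370 N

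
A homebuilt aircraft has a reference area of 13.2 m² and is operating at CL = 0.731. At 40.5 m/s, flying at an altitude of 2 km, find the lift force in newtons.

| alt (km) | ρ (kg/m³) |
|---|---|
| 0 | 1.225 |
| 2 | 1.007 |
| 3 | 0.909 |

At 2 km, from the table: ρ = 1.007 kg/m³.
L = ½ρv²S·CL = ½ × 1.007 × 40.5² × 13.2 × 0.731 = 7970 N ≈ 7.97 kN

L = 7970 N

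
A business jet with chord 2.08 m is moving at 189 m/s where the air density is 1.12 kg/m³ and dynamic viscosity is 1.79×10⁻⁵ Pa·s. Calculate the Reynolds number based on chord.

Re = 2.46×10^7

Re = ρ·v·c/μ = 1.12 × 189 × 2.08 / (1.79×10⁻⁵) = 2.46×10^7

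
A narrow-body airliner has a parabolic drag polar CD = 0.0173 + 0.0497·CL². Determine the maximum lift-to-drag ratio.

For CD = CD0 + K·CL², (L/D)max occurs at CL* = √(CD0/K) and equals 1/(2√(K·CD0)).
(L/D)max = 1/(2√(0.0497 × 0.0173)) = 1/(2 × 0.02932) = 17.1

(L/D)max = 17.1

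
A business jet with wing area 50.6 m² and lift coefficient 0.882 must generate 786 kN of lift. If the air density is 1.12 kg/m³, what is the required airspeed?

v = 177 m/s

L = ½ρv²S·CL ⇒ v = √(2L/(ρ·S·CL))
v = √(2 × 7.86×10^5 / (1.12 × 50.6 × 0.882)) = √31450 = 177 m/s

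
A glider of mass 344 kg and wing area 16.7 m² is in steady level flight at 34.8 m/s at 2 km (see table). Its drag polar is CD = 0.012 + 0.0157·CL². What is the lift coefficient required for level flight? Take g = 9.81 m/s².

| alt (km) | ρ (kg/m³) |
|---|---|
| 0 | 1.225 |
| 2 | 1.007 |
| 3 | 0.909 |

At 2 km, from the table: ρ = 1.007 kg/m³.
Level flight ⇒ L = W = m·g = 344 × 9.81 = 3374.6 N.
Dynamic pressure q = 0.5 × 1.007 × 34.8² = 609.8 Pa.
CL = 2W/(ρv²S) = 2×3374.6/(1.007×34.8²×16.7) = 0.3314.

CL = 0.331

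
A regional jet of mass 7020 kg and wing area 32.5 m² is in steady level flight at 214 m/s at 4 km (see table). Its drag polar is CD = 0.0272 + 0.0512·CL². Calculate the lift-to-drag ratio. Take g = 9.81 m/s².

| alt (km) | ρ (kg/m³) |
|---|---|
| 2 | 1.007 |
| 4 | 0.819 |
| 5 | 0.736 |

At 4 km, from the table: ρ = 0.819 kg/m³.
Weight W = mg = 7020 × 9.81 = 68866 N; in level flight L = W.
q = ½ρv² = ½ × 0.819 × 214² = 18750 Pa.
CL = W/(q·S) = 68866 / (18750 × 32.5) = 0.113.
CD = 0.0272 + 0.0512 × 0.113² = 0.02785.
L/D = CL/CD = 0.113 / 0.02785 = 4.06

L/D = 4.06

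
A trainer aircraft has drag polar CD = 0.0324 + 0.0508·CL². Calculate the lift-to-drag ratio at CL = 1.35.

L/D = 10.8

CD = 0.0324 + 0.0508 × 1.35² = 0.125
L/D = CL/CD = 1.35 / 0.125 = 10.8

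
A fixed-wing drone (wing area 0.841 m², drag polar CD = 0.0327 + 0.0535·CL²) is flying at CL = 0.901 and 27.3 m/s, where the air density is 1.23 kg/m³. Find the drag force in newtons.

D = 29.3 N

CD = 0.0327 + 0.0535 × 0.901² = 0.07613
D = ½ρv²S·CD = ½ × 1.23 × 27.3² × 0.841 × 0.07613 = 29.3 N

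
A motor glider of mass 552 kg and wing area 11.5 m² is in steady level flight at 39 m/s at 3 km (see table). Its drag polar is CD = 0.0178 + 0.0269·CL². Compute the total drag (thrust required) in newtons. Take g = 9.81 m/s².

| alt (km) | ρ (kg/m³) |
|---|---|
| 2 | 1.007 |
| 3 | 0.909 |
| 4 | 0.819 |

At 3 km, from the table: ρ = 0.909 kg/m³.
Weight W = mg = 552 × 9.81 = 5415.1 N; in level flight L = W.
Dynamic pressure q = 0.5 × 0.909 × 39² = 691.3 Pa.
Required CL = L/(qS) = 5415.1/(691.3·11.5) = 0.6812.
CD = 0.0178 + 0.0269 × 0.6812² = 0.03028.
D = q·S·CD = 691.3 × 11.5 × 0.03028 = 240.7 N

D = 241 N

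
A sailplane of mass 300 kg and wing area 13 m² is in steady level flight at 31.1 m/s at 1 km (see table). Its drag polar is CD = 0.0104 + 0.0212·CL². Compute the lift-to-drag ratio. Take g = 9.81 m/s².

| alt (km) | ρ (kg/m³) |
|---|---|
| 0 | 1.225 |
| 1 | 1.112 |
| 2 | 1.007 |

L/D = 29.7

At 1 km, from the table: ρ = 1.112 kg/m³.
Level flight ⇒ L = W = m·g = 300 × 9.81 = 2943 N.
Dynamic pressure q = 0.5 × 1.112 × 31.1² = 537.8 Pa.
CL = W/(q·S) = 2943 / (537.8 × 13) = 0.421.
CD = 0.0104 + 0.0212 × 0.421² = 0.01416.
L/D = CL/CD = 0.421 / 0.01416 = 29.7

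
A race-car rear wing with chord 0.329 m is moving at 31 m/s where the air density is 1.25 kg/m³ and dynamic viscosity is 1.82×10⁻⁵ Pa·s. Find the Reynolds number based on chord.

Re = 7×10^5

Re = ρ·v·c/μ = 1.25 × 31 × 0.329 / (1.82×10⁻⁵) = 7×10^5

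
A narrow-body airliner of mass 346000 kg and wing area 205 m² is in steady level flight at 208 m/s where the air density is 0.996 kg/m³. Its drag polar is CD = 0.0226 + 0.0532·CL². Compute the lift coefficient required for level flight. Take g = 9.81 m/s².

Weight W = mg = 346000 × 9.81 = 3.3943×10^6 N; in level flight L = W.
Dynamic pressure q = 0.5 × 0.996 × 208² = 21550 Pa.
CL = 2W/(ρv²S) = 2×3.3943×10^6/(0.996×208²×205) = 0.7685.

CL = 0.768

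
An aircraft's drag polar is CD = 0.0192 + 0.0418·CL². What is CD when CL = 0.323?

CD = 0.0236

CD = 0.0192 + 0.0418 × 0.323² = 0.0192 + 0.004361 = 0.0236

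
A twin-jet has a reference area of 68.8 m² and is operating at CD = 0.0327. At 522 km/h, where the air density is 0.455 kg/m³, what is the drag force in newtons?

Convert speed: v = 522 km/h ÷ 3.6 = 145 m/s.
D = ½ρv²S·CD = ½ × 0.455 × 145² × 68.8 × 0.0327 = 10800 N ≈ 10.8 kN

D = 10800 N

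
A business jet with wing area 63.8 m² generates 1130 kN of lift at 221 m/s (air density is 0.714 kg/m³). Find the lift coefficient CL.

From L = ½ρv²S·CL, rearranging gives CL = 2L/(ρv²S).
CL = 2 × 1.13×10^6 / (0.714 × 221² × 63.8) = 1.02

CL = 1.02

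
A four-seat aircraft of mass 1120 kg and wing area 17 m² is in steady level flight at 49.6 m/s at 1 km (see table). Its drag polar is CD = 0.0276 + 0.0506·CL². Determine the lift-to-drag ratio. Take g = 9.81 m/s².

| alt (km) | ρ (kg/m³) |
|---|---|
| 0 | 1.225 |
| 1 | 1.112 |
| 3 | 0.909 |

L/D = 12.1

At 1 km, from the table: ρ = 1.112 kg/m³.
Level flight ⇒ L = W = m·g = 1120 × 9.81 = 10987 N.
Dynamic pressure q = 0.5 × 1.112 × 49.6² = 1368 Pa.
CL = 2W/(ρv²S) = 2×10987/(1.112×49.6²×17) = 0.4725.
CD = 0.0276 + 0.0506 × 0.4725² = 0.0389.
L/D = CL/CD = 0.4725 / 0.0389 = 12.1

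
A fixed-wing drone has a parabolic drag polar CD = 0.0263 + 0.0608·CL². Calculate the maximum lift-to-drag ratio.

(L/D)max = 12.5

For CD = CD0 + K·CL², (L/D)max occurs at CL* = √(CD0/K) and equals 1/(2√(K·CD0)).
(L/D)max = 1/(2√(0.0608 × 0.0263)) = 1/(2 × 0.03999) = 12.5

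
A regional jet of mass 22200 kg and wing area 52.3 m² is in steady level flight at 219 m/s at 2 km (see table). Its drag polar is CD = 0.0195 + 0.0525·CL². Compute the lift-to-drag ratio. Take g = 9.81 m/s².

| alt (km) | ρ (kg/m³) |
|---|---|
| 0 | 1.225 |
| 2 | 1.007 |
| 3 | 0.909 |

At 2 km, from the table: ρ = 1.007 kg/m³.
Level flight ⇒ L = W = m·g = 22200 × 9.81 = 2.1778×10^5 N.
Dynamic pressure q = 0.5 × 1.007 × 219² = 24150 Pa.
Required CL = L/(qS) = 2.1778×10^5/(24150·52.3) = 0.1724.
CD = 0.0195 + 0.0525 × 0.1724² = 0.02106.
L/D = CL/CD = 0.1724 / 0.02106 = 8.19

L/D = 8.19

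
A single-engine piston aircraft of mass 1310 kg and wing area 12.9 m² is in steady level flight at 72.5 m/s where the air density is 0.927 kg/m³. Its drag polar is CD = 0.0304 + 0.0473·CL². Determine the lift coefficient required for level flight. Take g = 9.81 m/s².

CL = 0.409

Level flight ⇒ L = W = m·g = 1310 × 9.81 = 12851 N.
q = ½ρv² = ½ × 0.927 × 72.5² = 2436 Pa.
Required CL = L/(qS) = 12851/(2436·12.9) = 0.4089.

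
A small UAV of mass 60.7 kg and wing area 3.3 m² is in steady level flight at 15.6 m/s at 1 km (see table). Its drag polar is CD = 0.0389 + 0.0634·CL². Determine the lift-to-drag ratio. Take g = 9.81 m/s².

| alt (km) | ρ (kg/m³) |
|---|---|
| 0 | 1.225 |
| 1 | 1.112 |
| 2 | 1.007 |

At 1 km, from the table: ρ = 1.112 kg/m³.
Level flight ⇒ L = W = m·g = 60.7 × 9.81 = 595.47 N.
Dynamic pressure q = 0.5 × 1.112 × 15.6² = 135.3 Pa.
CL = 2W/(ρv²S) = 2×595.47/(1.112×15.6²×3.3) = 1.334.
CD = 0.0389 + 0.0634 × 1.334² = 0.1517.
L/D = CL/CD = 1.334 / 0.1517 = 8.79

L/D = 8.79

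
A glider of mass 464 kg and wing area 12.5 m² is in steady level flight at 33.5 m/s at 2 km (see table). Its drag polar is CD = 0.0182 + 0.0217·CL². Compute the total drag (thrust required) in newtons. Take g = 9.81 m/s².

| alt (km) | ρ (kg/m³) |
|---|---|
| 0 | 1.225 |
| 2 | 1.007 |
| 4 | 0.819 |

At 2 km, from the table: ρ = 1.007 kg/m³.
Level flight ⇒ L = W = m·g = 464 × 9.81 = 4551.8 N.
Dynamic pressure q = 0.5 × 1.007 × 33.5² = 565.1 Pa.
Required CL = L/(qS) = 4551.8/(565.1·12.5) = 0.6444.
CD = 0.0182 + 0.0217 × 0.6444² = 0.02721.
D = q·S·CD = 565.1 × 12.5 × 0.02721 = 192.2 N

D = 192 N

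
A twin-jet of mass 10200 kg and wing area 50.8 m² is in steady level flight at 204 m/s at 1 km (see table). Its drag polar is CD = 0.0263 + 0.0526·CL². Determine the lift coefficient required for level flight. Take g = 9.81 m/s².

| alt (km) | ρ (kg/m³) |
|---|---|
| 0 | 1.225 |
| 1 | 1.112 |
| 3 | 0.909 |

At 1 km, from the table: ρ = 1.112 kg/m³.
In steady level flight, lift balances weight: W = mg = 10200 × 9.81 = 1.0006×10^5 N.
q = ½ρv² = ½ × 1.112 × 204² = 23140 Pa.
Required CL = L/(qS) = 1.0006×10^5/(23140·50.8) = 0.08513.

CL = 0.0851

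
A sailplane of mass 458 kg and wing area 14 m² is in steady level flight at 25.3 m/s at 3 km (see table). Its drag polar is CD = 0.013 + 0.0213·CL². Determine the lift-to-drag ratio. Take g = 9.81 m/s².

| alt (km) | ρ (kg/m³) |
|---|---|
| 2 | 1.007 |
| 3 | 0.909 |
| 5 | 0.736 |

L/D = 28.3

At 3 km, from the table: ρ = 0.909 kg/m³.
Weight W = mg = 458 × 9.81 = 4493 N; in level flight L = W.
q = ½ρv² = ½ × 0.909 × 25.3² = 290.9 Pa.
Required CL = L/(qS) = 4493/(290.9·14) = 1.103.
CD = 0.013 + 0.0213 × 1.103² = 0.03892.
L/D = CL/CD = 1.103 / 0.03892 = 28.3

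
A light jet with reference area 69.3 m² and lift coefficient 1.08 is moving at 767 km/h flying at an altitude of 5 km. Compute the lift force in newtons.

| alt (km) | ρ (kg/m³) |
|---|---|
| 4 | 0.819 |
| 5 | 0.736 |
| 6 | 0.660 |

L = 1.25×10^6 N

At 5 km, from the table: ρ = 0.736 kg/m³.
Convert speed: v = 767 km/h ÷ 3.6 = 213.1 m/s.
Dynamic pressure q = ½ρv² = ½ × 0.736 × 213.1² = 16700 Pa.
L = q·S·CL = 16700 × 69.3 × 1.08 = 1.25×10^6 N ≈ 1250 kN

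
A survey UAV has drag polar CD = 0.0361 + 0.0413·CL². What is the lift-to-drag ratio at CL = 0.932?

CD = 0.0361 + 0.0413 × 0.932² = 0.07197
L/D = CL/CD = 0.932 / 0.07197 = 12.9

L/D = 12.9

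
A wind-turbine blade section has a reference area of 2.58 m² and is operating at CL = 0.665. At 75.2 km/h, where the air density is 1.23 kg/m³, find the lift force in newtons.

L = 460 N

Convert speed: v = 75.2 km/h ÷ 3.6 = 20.89 m/s.
L = ½ρv²S·CL = ½ × 1.23 × 20.89² × 2.58 × 0.665 = 460 N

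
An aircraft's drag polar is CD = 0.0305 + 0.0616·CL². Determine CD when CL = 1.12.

CD = 0.108

CD = 0.0305 + 0.0616 × 1.12² = 0.0305 + 0.07727 = 0.108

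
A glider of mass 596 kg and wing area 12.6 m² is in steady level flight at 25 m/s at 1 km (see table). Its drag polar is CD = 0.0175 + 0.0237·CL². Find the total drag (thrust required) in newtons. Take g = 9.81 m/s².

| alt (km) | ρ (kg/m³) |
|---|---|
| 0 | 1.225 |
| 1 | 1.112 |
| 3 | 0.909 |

D = 262 N

At 1 km, from the table: ρ = 1.112 kg/m³.
Weight W = mg = 596 × 9.81 = 5846.8 N; in level flight L = W.
Dynamic pressure q = 0.5 × 1.112 × 25² = 347.5 Pa.
Required CL = L/(qS) = 5846.8/(347.5·12.6) = 1.335.
CD = 0.0175 + 0.0237 × 1.335² = 0.05976.
D = q·S·CD = 347.5 × 12.6 × 0.05976 = 261.7 N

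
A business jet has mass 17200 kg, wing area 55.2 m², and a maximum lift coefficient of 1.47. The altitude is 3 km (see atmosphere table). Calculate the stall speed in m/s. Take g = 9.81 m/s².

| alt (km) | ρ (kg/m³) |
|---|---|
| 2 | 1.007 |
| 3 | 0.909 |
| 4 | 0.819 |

At 3 km, from the table: ρ = 0.909 kg/m³.
At stall, lift equals weight: L = W = m·g = 17200 × 9.81 = 1.687×10^5 N.
From L = ½ρV²S·CL,max = W: V_stall = √(2W/(ρSCL,max)) = √(2·1.687×10^5/(0.909·55.2·1.47))
V_stall = √4575 = 67.6 m/s

V_stall = 67.6 m/s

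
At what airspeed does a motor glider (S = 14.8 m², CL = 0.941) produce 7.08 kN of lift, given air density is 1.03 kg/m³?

v = 31.4 m/s

L = ½ρv²S·CL ⇒ v = √(2L/(ρ·S·CL))
v = √(2 × 7080 / (1.03 × 14.8 × 0.941)) = √987.1 = 31.4 m/s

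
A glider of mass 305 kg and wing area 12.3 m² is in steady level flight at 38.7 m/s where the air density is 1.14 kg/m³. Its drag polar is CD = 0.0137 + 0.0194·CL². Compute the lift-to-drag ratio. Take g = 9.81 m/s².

Weight W = mg = 305 × 9.81 = 2992.1 N; in level flight L = W.
Dynamic pressure q = 0.5 × 1.14 × 38.7² = 853.7 Pa.
CL = 2W/(ρv²S) = 2×2992.1/(1.14×38.7²×12.3) = 0.2849.
CD = 0.0137 + 0.0194 × 0.2849² = 0.01528.
L/D = CL/CD = 0.2849 / 0.01528 = 18.7

L/D = 18.7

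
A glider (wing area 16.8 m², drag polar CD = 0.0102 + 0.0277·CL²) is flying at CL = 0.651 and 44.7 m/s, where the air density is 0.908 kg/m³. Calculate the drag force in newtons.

D = 334 N

CD = 0.0102 + 0.0277 × 0.651² = 0.02194
D = ½ρv²S·CD = ½ × 0.908 × 44.7² × 16.8 × 0.02194 = 334 N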